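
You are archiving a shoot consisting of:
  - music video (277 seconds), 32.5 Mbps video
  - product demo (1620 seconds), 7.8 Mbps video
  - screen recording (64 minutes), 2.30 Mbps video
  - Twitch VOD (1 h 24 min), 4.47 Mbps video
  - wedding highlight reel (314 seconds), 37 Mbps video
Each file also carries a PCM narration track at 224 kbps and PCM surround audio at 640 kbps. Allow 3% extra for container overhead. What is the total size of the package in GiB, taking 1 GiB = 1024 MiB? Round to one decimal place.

Audio total: 224 + 640 = 864 kbps = 0.864 Mbps.
music video: 33.364 Mbps × 277 s × 1.03 = 9519.1 Mb
product demo: 8.664 Mbps × 1620 s × 1.03 = 14456.8 Mb
screen recording: 3.164 Mbps × 3840 s × 1.03 = 12514.3 Mb
Twitch VOD: 5.334 Mbps × 5040 s × 1.03 = 27689.9 Mb
wedding highlight reel: 37.864 Mbps × 314 s × 1.03 = 12246.0 Mb
Total: 76425.9 Mb = 9553.2 MB.
= 8.897 GiB.

8.9 GiB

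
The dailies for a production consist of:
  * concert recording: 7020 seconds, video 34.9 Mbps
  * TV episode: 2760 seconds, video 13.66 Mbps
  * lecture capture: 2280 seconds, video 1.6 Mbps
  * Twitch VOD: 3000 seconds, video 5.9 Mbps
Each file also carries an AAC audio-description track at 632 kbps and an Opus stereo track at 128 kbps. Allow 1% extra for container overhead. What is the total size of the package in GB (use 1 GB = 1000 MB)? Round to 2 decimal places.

Audio total: 632 + 128 = 760 kbps = 0.760 Mbps.
concert recording: 35.660 Mbps × 7020 s × 1.01 = 252836.5 Mb
TV episode: 14.420 Mbps × 2760 s × 1.01 = 40197.2 Mb
lecture capture: 2.360 Mbps × 2280 s × 1.01 = 5434.6 Mb
Twitch VOD: 6.660 Mbps × 3000 s × 1.01 = 20179.8 Mb
Total: 318648.1 Mb = 39831.0 MB.
= 39.83 GB.

39.83 GB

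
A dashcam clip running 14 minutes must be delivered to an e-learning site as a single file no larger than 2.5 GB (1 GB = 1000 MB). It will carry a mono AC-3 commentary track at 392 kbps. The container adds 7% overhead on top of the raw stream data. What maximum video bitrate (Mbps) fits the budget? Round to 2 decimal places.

21.86 Mbps

Budget: 2.5 GB = 20000.0 Mb.
Stream payload after overhead: 20000.0 / 1.07 = 18691.6 Mb.
14 min = 840 s
Total bitrate budget: 18691.6 Mb / 840 s = 22.252 Mbps.
Audio: 392 kbps = 0.392 Mbps.
Video: 22.252 − 0.392 = 21.860 Mbps.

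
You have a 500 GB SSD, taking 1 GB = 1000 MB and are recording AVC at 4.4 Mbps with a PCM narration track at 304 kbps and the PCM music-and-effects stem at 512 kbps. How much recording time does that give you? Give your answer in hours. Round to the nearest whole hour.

Audio total: 304 + 512 = 816 kbps = 0.816 Mbps.
Total bitrate: 4.4 + 0.816 = 5.216 Mbps.
Capacity: 500 GB = 4,000,000 Mb.
Recording time: 4,000,000 / 5.216 = 766,871 s ≈ 213 hours.

213 hours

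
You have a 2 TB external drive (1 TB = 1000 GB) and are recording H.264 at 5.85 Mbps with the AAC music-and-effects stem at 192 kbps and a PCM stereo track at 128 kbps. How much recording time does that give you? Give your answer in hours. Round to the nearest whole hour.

720 hours

Audio total: 192 + 128 = 320 kbps = 0.320 Mbps.
Total bitrate: 5.85 + 0.320 = 6.170 Mbps.
Capacity: 2 TB = 16,000,000 Mb.
Recording time: 16,000,000 / 6.170 = 2,593,193 s ≈ 720 hours.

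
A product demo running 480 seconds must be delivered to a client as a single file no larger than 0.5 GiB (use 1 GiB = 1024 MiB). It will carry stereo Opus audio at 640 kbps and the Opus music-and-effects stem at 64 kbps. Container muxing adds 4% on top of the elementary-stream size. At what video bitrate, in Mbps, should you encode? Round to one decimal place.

Budget: 0.5 GiB = 4295.0 Mb.
Stream payload after overhead: 4295.0 / 1.04 = 4129.8 Mb.
Total bitrate budget: 4129.8 Mb / 480 s = 8.604 Mbps.
Audio total: 640 + 64 = 704 kbps = 0.704 Mbps.
Video: 8.604 − 0.704 = 7.900 Mbps.

7.9 Mbps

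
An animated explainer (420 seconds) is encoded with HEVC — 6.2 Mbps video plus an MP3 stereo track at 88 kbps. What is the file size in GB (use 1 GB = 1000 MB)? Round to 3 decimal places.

0.330 GB

Audio: 88 kbps = 0.088 Mbps.
Total bitrate: 6.2 + 0.088 = 6.288 Mbps.
Stream data: 6.288 Mbps × 420 s = 2641.0 Mb.
2,641 Mb ÷ 8 = 330.1 MB → 0.3301 GB.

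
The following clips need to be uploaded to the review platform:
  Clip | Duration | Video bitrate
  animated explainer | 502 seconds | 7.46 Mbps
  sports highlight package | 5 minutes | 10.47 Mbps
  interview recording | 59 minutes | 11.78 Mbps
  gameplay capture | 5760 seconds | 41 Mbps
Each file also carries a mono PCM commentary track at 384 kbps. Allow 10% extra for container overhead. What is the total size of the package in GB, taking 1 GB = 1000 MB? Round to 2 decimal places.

39.69 GB

Audio: 384 kbps = 0.384 Mbps.
animated explainer: 7.844 Mbps × 502 s × 1.10 = 4331.5 Mb
sports highlight package: 10.854 Mbps × 300 s × 1.10 = 3581.8 Mb
interview recording: 12.164 Mbps × 3540 s × 1.10 = 47366.6 Mb
gameplay capture: 41.384 Mbps × 5760 s × 1.10 = 262209.0 Mb
Total: 317488.9 Mb = 39686.1 MB.
= 39.69 GB.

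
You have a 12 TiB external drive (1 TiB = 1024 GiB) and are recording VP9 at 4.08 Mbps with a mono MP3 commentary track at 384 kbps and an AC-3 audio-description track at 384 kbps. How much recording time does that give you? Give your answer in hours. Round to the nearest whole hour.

6048 hours

Audio total: 384 + 384 = 768 kbps = 0.768 Mbps.
Total bitrate: 4.08 + 0.768 = 4.848 Mbps.
Capacity: 12 TiB = 105,553,116 Mb.
Recording time: 105,553,116 / 4.848 = 21,772,507 s ≈ 6,048 hours.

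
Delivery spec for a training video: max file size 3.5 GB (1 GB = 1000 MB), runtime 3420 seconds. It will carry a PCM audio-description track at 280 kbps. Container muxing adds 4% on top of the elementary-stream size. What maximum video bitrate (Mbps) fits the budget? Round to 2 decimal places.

Budget: 3.5 GB = 28000.0 Mb.
Stream payload after overhead: 28000.0 / 1.04 = 26923.1 Mb.
Total bitrate budget: 26923.1 Mb / 3420 s = 7.872 Mbps.
Audio: 280 kbps = 0.280 Mbps.
Video: 7.872 − 0.280 = 7.592 Mbps.

7.59 Mbps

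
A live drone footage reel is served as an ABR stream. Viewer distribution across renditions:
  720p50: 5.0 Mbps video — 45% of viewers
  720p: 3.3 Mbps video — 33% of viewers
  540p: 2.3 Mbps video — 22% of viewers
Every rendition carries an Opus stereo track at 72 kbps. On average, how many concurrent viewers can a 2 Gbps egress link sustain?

Audio: 72 kbps = 0.072 Mbps.
Average per-viewer bitrate: 0.45×5.072 + 0.33×3.372 + 0.22×2.372 = 3.917 Mbps.
2 Gbps = 2,000 Mbps; 2,000 / 3.917 = 510.59 → 510.

510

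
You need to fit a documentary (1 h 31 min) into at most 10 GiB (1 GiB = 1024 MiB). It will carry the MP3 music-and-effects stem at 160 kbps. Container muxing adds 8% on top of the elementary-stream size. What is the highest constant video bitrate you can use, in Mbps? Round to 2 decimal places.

14.41 Mbps

Budget: 10 GiB = 85899.3 Mb.
Stream payload after overhead: 85899.3 / 1.08 = 79536.4 Mb.
1 h 31 min = 91 min = 5460 s
Total bitrate budget: 79536.4 Mb / 5460 s = 14.567 Mbps.
Audio: 160 kbps = 0.160 Mbps.
Video: 14.567 − 0.160 = 14.407 Mbps.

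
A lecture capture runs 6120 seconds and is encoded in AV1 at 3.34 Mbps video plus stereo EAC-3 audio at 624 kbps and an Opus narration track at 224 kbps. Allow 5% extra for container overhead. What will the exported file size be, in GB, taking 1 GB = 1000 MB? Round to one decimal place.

3.4 GB

Audio total: 624 + 224 = 848 kbps = 0.848 Mbps.
Total bitrate: 3.34 + 0.848 = 4.188 Mbps.
Stream data: 4.188 Mbps × 6120 s = 25630.6 Mb.
With 5% container overhead: ×1.05.
26,912 Mb ÷ 8 = 3,364 MB → 3.364 GB.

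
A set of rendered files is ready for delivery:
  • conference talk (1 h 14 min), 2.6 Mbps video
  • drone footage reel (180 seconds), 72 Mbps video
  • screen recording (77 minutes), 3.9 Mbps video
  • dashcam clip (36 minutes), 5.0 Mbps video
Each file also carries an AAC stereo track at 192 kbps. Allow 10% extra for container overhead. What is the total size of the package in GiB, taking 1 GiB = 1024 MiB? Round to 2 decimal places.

7.11 GiB

Audio: 192 kbps = 0.192 Mbps.
conference talk: 2.792 Mbps × 4440 s × 1.10 = 13636.1 Mb
drone footage reel: 72.192 Mbps × 180 s × 1.10 = 14294.0 Mb
screen recording: 4.092 Mbps × 4620 s × 1.10 = 20795.5 Mb
dashcam clip: 5.192 Mbps × 2160 s × 1.10 = 12336.2 Mb
Total: 61061.9 Mb = 7632.7 MB.
= 7.109 GiB.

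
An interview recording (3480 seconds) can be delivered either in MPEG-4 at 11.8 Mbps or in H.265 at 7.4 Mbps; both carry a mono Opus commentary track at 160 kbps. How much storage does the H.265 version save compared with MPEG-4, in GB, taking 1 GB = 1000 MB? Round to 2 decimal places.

Audio: 160 kbps = 0.160 Mbps.
MPEG-4: 11.960 Mbps × 3480 s = 41620.8 Mb = 5.203 GB.
H.265: 7.560 Mbps × 3480 s = 26308.8 Mb = 3.289 GB.
Saving: 5.203 − 3.289 = 1.914 GB.

1.91 GB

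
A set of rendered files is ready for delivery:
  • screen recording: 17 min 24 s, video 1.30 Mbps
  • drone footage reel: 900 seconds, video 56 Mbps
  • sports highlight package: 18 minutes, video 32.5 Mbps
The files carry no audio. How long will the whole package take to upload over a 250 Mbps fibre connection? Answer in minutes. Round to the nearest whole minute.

screen recording: 1.300 Mbps × 1044 s = 1357.2 Mb
drone footage reel: 56.000 Mbps × 900 s = 50400.0 Mb
sports highlight package: 32.500 Mbps × 1080 s = 35100.0 Mb
Total: 86857.2 Mb = 10857.1 MB.
At 250 Mbps: 86857.2 / 250 = 347 s ≈ 5.79 minutes.

6 minutes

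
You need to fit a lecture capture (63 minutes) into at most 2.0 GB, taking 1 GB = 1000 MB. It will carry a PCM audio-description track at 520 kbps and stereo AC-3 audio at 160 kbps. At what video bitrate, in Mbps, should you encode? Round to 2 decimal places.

3.55 Mbps

Budget: 2.0 GB = 16000.0 Mb.
63 min = 3780 s
Total bitrate budget: 16000.0 Mb / 3780 s = 4.233 Mbps.
Audio total: 520 + 160 = 680 kbps = 0.680 Mbps.
Video: 4.233 − 0.680 = 3.553 Mbps.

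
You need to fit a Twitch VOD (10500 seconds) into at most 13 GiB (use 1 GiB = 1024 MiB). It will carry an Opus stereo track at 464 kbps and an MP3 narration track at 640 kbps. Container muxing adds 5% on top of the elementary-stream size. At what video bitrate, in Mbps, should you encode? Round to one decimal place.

Budget: 13 GiB = 111669.1 Mb.
Stream payload after overhead: 111669.1 / 1.05 = 106351.6 Mb.
Total bitrate budget: 106351.6 Mb / 10500 s = 10.129 Mbps.
Audio total: 464 + 640 = 1104 kbps = 1.104 Mbps.
Video: 10.129 − 1.104 = 9.025 Mbps.

9.0 Mbps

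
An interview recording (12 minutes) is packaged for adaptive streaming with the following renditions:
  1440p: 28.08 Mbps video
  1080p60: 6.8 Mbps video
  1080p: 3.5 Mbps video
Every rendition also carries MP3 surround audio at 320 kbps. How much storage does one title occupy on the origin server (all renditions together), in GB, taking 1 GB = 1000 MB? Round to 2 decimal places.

3.54 GB

12 min = 720 s
Audio: 320 kbps = 0.320 Mbps.
Sum of rendition bitrates: (28.08+0.320) + (6.8+0.320) + (3.5+0.320) = 39.340 Mbps.
× 720 s = 28,325 Mb = 3,541 MB = 3.541 GB.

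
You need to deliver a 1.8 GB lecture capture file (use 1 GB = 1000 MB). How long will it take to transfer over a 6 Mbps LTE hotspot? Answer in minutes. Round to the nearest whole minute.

File: 1.8 GB = 14400.0 Mb.
At 6 Mbps: 14400.0 / 6 = 2400.0 s ≈ 40 minutes.

40 minutes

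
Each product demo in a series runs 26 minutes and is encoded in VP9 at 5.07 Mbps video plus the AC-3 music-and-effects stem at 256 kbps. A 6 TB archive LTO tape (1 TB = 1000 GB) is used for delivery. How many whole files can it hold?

26 min = 1560 s
Audio: 256 kbps = 0.256 Mbps.
Total bitrate: 5.326 Mbps.
Per item: 5.326 Mbps × 1560 s = 8,309 Mb = 1,039 MB.
Capacity: 6 TB = 48,000,000 Mb; 5777.17 items → 5777 complete.

5777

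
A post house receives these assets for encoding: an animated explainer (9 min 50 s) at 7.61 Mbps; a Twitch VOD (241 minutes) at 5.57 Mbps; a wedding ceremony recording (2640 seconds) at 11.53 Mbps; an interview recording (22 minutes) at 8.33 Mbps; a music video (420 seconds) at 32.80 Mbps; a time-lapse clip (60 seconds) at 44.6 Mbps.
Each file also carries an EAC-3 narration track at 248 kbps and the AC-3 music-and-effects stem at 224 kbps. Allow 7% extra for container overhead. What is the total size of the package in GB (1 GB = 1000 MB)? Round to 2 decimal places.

20.35 GB

Audio total: 248 + 224 = 472 kbps = 0.472 Mbps.
animated explainer: 8.082 Mbps × 590 s × 1.07 = 5102.2 Mb
Twitch VOD: 6.042 Mbps × 14460 s × 1.07 = 93483.0 Mb
wedding ceremony recording: 12.002 Mbps × 2640 s × 1.07 = 33903.2 Mb
interview recording: 8.802 Mbps × 1320 s × 1.07 = 12431.9 Mb
music video: 33.272 Mbps × 420 s × 1.07 = 14952.4 Mb
time-lapse clip: 45.072 Mbps × 60 s × 1.07 = 2893.6 Mb
Total: 162766.5 Mb = 20345.8 MB.
= 20.35 GB.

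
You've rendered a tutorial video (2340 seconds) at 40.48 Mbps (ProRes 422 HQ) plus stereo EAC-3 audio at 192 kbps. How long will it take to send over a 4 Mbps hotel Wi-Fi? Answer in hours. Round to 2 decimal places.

6.61 hours

Audio: 192 kbps = 0.192 Mbps.
Total bitrate: 40.672 Mbps.
File: 40.672 Mbps × 2340 s = 95172.5 Mb.
At 4 Mbps: 95172.5 / 4 = 23793.1 s ≈ 6.61 hours.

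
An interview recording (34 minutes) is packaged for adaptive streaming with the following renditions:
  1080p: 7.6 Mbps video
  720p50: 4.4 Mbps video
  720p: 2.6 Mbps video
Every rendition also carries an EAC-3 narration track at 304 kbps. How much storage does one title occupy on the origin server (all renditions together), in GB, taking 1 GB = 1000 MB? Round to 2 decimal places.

3.96 GB

34 min = 2040 s
Audio: 304 kbps = 0.304 Mbps.
Sum of rendition bitrates: (7.6+0.304) + (4.4+0.304) + (2.6+0.304) = 15.512 Mbps.
× 2040 s = 31,644 Mb = 3,956 MB = 3.956 GB.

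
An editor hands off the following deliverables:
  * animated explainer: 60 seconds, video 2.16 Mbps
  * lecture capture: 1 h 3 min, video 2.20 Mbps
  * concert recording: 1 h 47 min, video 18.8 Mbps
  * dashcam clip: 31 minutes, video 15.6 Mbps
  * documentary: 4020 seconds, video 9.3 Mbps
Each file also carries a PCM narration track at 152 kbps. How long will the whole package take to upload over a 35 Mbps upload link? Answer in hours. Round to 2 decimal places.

1.57 hours

Audio: 152 kbps = 0.152 Mbps.
animated explainer: 2.312 Mbps × 60 s = 138.7 Mb
lecture capture: 2.352 Mbps × 3780 s = 8890.6 Mb
concert recording: 18.952 Mbps × 6420 s = 121671.8 Mb
dashcam clip: 15.752 Mbps × 1860 s = 29298.7 Mb
documentary: 9.452 Mbps × 4020 s = 37997.0 Mb
Total: 197996.9 Mb = 24749.6 MB.
At 35 Mbps: 197996.9 / 35 = 5657 s ≈ 1.57 hours.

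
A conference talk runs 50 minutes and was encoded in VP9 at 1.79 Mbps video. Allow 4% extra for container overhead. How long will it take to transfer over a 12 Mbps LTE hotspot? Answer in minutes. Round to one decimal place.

50 min = 3000 s
File: 1.790 Mbps × 3000 s = 5370.0 Mb.
With 4% container overhead: ×1.04. → 5584.8 Mb.
At 12 Mbps: 5584.8 / 12 = 465.4 s ≈ 7.76 minutes.

7.8 minutes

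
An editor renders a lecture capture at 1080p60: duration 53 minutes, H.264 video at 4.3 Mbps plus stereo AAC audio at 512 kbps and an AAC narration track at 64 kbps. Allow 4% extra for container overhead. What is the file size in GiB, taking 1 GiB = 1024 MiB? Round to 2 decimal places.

1.88 GiB

53 min = 3180 s
Audio total: 512 + 64 = 576 kbps = 0.576 Mbps.
Total bitrate: 4.3 + 0.576 = 4.876 Mbps.
Stream data: 4.876 Mbps × 3180 s = 15505.7 Mb.
With 4% container overhead: ×1.04.
16,126 Mb = 2,015,738,400 bytes ÷ 1,073,741,824 = 1.877 GiB.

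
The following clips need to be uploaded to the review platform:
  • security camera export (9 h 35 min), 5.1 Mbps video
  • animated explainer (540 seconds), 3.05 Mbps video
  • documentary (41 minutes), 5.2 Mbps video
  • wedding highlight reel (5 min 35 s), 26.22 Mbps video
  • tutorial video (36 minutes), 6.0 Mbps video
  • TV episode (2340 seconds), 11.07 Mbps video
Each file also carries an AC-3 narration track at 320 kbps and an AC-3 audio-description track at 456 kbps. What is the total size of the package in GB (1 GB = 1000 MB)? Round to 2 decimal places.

Audio total: 320 + 456 = 776 kbps = 0.776 Mbps.
security camera export: 5.876 Mbps × 34500 s = 202722.0 Mb
animated explainer: 3.826 Mbps × 540 s = 2066.0 Mb
documentary: 5.976 Mbps × 2460 s = 14701.0 Mb
wedding highlight reel: 26.996 Mbps × 335 s = 9043.7 Mb
tutorial video: 6.776 Mbps × 2160 s = 14636.2 Mb
TV episode: 11.846 Mbps × 2340 s = 27719.6 Mb
Total: 270888.5 Mb = 33861.1 MB.
= 33.86 GB.

33.86 GB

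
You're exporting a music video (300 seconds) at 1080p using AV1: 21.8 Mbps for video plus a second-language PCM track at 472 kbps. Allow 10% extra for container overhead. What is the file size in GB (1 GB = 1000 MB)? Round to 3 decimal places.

Audio: 472 kbps = 0.472 Mbps.
Total bitrate: 21.8 + 0.472 = 22.272 Mbps.
Stream data: 22.272 Mbps × 300 s = 6681.6 Mb.
With 10% container overhead: ×1.10.
7,350 Mb ÷ 8 = 918.7 MB → 0.9187 GB.

0.919 GB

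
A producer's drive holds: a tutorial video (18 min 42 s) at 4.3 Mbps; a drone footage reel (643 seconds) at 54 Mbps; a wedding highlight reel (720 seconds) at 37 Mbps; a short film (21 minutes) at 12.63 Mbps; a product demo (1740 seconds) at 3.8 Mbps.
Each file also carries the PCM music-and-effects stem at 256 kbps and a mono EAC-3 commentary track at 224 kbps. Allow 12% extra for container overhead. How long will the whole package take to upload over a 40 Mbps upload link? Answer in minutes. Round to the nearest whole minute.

43 minutes

Audio total: 256 + 224 = 480 kbps = 0.480 Mbps.
tutorial video: 4.780 Mbps × 1122 s × 1.12 = 6006.7 Mb
drone footage reel: 54.480 Mbps × 643 s × 1.12 = 39234.3 Mb
wedding highlight reel: 37.480 Mbps × 720 s × 1.12 = 30223.9 Mb
short film: 13.110 Mbps × 1260 s × 1.12 = 18500.8 Mb
product demo: 4.280 Mbps × 1740 s × 1.12 = 8340.9 Mb
Total: 102306.6 Mb = 12788.3 MB.
At 40 Mbps: 102306.6 / 40 = 2558 s ≈ 42.6 minutes.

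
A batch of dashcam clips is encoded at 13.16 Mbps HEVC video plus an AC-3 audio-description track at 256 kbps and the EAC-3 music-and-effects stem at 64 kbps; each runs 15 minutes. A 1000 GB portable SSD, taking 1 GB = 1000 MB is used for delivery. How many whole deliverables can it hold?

15 min = 900 s
Audio total: 256 + 64 = 320 kbps = 0.320 Mbps.
Total bitrate: 13.480 Mbps.
Per item: 13.480 Mbps × 900 s = 12,132 Mb = 1,516 MB.
Capacity: 1000 GB = 8,000,000 Mb; 659.41 items → 659 complete.

659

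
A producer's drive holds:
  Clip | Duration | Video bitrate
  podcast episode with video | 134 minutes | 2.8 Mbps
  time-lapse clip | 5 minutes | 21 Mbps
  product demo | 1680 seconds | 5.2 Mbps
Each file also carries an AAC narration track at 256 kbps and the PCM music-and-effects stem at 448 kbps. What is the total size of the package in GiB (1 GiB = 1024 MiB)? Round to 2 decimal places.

5.19 GiB

Audio total: 256 + 448 = 704 kbps = 0.704 Mbps.
podcast episode with video: 3.504 Mbps × 8040 s = 28172.2 Mb
time-lapse clip: 21.704 Mbps × 300 s = 6511.2 Mb
product demo: 5.904 Mbps × 1680 s = 9918.7 Mb
Total: 44602.1 Mb = 5575.3 MB.
= 5.192 GiB.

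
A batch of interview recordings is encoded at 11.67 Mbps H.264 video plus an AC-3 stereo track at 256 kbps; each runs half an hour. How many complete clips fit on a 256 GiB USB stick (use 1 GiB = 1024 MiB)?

102

30 min = 1800 s
Audio: 256 kbps = 0.256 Mbps.
Total bitrate: 11.926 Mbps.
Per item: 11.926 Mbps × 1800 s = 21,467 Mb = 2,683 MB.
Capacity: 256 GiB = 2,199,023 Mb; 102.44 items → 102 complete.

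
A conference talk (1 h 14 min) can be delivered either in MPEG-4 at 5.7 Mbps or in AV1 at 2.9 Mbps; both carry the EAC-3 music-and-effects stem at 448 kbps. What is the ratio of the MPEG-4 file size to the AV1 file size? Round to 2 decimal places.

1.84

1 h 14 min = 74 min = 4440 s
Audio: 448 kbps = 0.448 Mbps.
MPEG-4: 6.148 Mbps × 4440 s = 27297.1 Mb = 3.412 GB.
AV1: 3.348 Mbps × 4440 s = 14865.1 Mb = 1.858 GB.
Ratio: 3.412 / 1.858 = 1.836.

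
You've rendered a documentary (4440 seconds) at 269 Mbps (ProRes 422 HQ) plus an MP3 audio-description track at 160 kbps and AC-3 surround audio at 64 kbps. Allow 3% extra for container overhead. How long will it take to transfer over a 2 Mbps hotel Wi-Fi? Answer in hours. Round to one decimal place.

171.0 hours

Audio total: 160 + 64 = 224 kbps = 0.224 Mbps.
Total bitrate: 269.224 Mbps.
File: 269.224 Mbps × 4440 s = 1195354.6 Mb.
With 3% container overhead: ×1.03. → 1231215.2 Mb.
At 2 Mbps: 1231215.2 / 2 = 615607.6 s ≈ 171 hours.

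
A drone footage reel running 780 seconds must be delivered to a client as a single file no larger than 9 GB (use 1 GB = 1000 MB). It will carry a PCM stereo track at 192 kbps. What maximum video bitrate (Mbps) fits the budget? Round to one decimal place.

Budget: 9 GB = 72000.0 Mb.
Total bitrate budget: 72000.0 Mb / 780 s = 92.308 Mbps.
Audio: 192 kbps = 0.192 Mbps.
Video: 92.308 − 0.192 = 92.116 Mbps.

92.1 Mbps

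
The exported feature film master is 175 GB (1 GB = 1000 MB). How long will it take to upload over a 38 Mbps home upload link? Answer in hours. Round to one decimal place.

File: 175 GB = 1400000.0 Mb.
At 38 Mbps: 1400000.0 / 38 = 36842.1 s ≈ 10.2 hours.

10.2 hours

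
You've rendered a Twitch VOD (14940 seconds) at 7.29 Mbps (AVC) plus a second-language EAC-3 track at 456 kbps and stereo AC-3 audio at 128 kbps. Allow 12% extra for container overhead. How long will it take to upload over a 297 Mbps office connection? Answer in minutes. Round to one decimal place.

Audio total: 456 + 128 = 584 kbps = 0.584 Mbps.
Total bitrate: 7.874 Mbps.
File: 7.874 Mbps × 14940 s = 117637.6 Mb.
With 12% container overhead: ×1.12. → 131754.1 Mb.
At 297 Mbps: 131754.1 / 297 = 443.6 s ≈ 7.39 minutes.

7.4 minutes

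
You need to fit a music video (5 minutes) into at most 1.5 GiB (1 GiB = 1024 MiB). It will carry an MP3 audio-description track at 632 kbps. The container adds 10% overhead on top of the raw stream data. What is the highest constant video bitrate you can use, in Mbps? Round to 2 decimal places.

Budget: 1.5 GiB = 12884.9 Mb.
Stream payload after overhead: 12884.9 / 1.10 = 11713.5 Mb.
5 min = 300 s
Total bitrate budget: 11713.5 Mb / 300 s = 39.045 Mbps.
Audio: 632 kbps = 0.632 Mbps.
Video: 39.045 − 0.632 = 38.413 Mbps.

38.41 Mbps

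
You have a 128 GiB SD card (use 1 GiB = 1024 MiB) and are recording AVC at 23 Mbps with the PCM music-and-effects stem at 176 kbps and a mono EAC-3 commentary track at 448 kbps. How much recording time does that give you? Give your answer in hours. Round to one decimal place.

12.9 hours

Audio total: 176 + 448 = 624 kbps = 0.624 Mbps.
Total bitrate: 23 + 0.624 = 23.624 Mbps.
Capacity: 128 GiB = 1,099,512 Mb.
Recording time: 1,099,512 / 23.624 = 46,542 s ≈ 12.9 hours.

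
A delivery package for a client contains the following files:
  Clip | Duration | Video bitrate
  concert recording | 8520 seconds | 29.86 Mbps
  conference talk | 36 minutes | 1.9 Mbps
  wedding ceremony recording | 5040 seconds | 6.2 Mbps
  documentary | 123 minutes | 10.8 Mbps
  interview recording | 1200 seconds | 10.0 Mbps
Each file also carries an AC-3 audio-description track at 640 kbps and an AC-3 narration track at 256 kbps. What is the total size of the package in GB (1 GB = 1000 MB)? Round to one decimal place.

50.4 GB

Audio total: 640 + 256 = 896 kbps = 0.896 Mbps.
concert recording: 30.756 Mbps × 8520 s = 262041.1 Mb
conference talk: 2.796 Mbps × 2160 s = 6039.4 Mb
wedding ceremony recording: 7.096 Mbps × 5040 s = 35763.8 Mb
documentary: 11.696 Mbps × 7380 s = 86316.5 Mb
interview recording: 10.896 Mbps × 1200 s = 13075.2 Mb
Total: 403236.0 Mb = 50404.5 MB.
= 50.40 GB.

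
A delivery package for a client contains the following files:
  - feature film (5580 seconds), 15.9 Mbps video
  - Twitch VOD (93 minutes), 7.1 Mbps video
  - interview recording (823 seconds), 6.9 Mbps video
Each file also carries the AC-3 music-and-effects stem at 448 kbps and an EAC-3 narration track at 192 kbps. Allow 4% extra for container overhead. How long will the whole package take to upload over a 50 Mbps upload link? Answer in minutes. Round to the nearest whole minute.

49 minutes

Audio total: 448 + 192 = 640 kbps = 0.640 Mbps.
feature film: 16.540 Mbps × 5580 s × 1.04 = 95984.9 Mb
Twitch VOD: 7.740 Mbps × 5580 s × 1.04 = 44916.8 Mb
interview recording: 7.540 Mbps × 823 s × 1.04 = 6453.6 Mb
Total: 147355.3 Mb = 18419.4 MB.
At 50 Mbps: 147355.3 / 50 = 2947 s ≈ 49.1 minutes.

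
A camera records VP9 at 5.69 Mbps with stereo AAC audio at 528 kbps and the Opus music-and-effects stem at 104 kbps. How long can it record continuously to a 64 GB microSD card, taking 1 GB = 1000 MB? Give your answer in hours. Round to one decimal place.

22.5 hours

Audio total: 528 + 104 = 632 kbps = 0.632 Mbps.
Total bitrate: 5.69 + 0.632 = 6.322 Mbps.
Capacity: 64 GB = 512,000 Mb.
Recording time: 512,000 / 6.322 = 80,987 s ≈ 22.5 hours.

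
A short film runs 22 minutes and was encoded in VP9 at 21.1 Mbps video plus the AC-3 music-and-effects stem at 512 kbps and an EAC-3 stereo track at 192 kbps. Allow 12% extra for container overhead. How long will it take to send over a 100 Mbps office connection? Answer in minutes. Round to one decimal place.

22 min = 1320 s
Audio total: 512 + 192 = 704 kbps = 0.704 Mbps.
Total bitrate: 21.804 Mbps.
File: 21.804 Mbps × 1320 s = 28781.3 Mb.
With 12% container overhead: ×1.12. → 32235.0 Mb.
At 100 Mbps: 32235.0 / 100 = 322.4 s ≈ 5.37 minutes.

5.4 minutes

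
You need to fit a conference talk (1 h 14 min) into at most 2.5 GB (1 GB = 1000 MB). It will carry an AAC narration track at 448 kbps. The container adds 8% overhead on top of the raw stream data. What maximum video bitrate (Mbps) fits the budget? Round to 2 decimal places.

Budget: 2.5 GB = 20000.0 Mb.
Stream payload after overhead: 20000.0 / 1.08 = 18518.5 Mb.
1 h 14 min = 74 min = 4440 s
Total bitrate budget: 18518.5 Mb / 4440 s = 4.171 Mbps.
Audio: 448 kbps = 0.448 Mbps.
Video: 4.171 − 0.448 = 3.723 Mbps.

3.72 Mbps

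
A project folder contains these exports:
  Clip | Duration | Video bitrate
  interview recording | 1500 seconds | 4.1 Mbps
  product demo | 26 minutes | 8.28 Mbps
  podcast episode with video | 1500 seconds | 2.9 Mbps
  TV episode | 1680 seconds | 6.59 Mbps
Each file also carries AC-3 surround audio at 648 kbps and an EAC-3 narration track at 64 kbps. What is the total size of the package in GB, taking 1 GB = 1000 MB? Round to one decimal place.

4.9 GB

Audio total: 648 + 64 = 712 kbps = 0.712 Mbps.
interview recording: 4.812 Mbps × 1500 s = 7218.0 Mb
product demo: 8.992 Mbps × 1560 s = 14027.5 Mb
podcast episode with video: 3.612 Mbps × 1500 s = 5418.0 Mb
TV episode: 7.302 Mbps × 1680 s = 12267.4 Mb
Total: 38930.9 Mb = 4866.4 MB.
= 4.866 GB.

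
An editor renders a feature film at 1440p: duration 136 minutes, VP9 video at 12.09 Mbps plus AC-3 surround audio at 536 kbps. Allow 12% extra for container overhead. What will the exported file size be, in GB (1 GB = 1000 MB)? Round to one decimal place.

14.4 GB

136 min = 8160 s
Audio: 536 kbps = 0.536 Mbps.
Total bitrate: 12.09 + 0.536 = 12.626 Mbps.
Stream data: 12.626 Mbps × 8160 s = 103028.2 Mb.
With 12% container overhead: ×1.12.
115,392 Mb ÷ 8 = 14,424 MB → 14.42 GB.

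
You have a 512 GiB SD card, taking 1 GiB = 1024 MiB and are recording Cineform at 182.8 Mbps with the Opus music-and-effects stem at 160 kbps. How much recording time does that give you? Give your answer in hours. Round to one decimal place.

6.7 hours

Audio: 160 kbps = 0.160 Mbps.
Total bitrate: 182.8 + 0.160 = 182.960 Mbps.
Capacity: 512 GiB = 4,398,047 Mb.
Recording time: 4,398,047 / 182.960 = 24,038 s ≈ 6.68 hours.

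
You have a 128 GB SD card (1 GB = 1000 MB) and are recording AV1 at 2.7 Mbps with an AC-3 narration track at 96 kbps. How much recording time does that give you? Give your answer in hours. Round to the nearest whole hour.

Audio: 96 kbps = 0.096 Mbps.
Total bitrate: 2.7 + 0.096 = 2.796 Mbps.
Capacity: 128 GB = 1,024,000 Mb.
Recording time: 1,024,000 / 2.796 = 366,237 s ≈ 102 hours.

102 hours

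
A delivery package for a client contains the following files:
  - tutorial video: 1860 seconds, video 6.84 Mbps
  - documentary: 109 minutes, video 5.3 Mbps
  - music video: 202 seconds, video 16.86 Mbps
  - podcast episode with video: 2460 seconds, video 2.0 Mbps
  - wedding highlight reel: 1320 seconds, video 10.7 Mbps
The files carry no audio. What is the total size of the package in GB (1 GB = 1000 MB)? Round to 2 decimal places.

8.73 GB

tutorial video: 6.840 Mbps × 1860 s = 12722.4 Mb
documentary: 5.300 Mbps × 6540 s = 34662.0 Mb
music video: 16.860 Mbps × 202 s = 3405.7 Mb
podcast episode with video: 2.000 Mbps × 2460 s = 4920.0 Mb
wedding highlight reel: 10.700 Mbps × 1320 s = 14124.0 Mb
Total: 69834.1 Mb = 8729.3 MB.
= 8.729 GB.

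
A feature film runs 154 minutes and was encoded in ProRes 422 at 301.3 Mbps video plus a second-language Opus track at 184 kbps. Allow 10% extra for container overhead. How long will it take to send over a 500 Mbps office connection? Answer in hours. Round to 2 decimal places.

1.70 hours

154 min = 9240 s
Audio: 184 kbps = 0.184 Mbps.
Total bitrate: 301.484 Mbps.
File: 301.484 Mbps × 9240 s = 2785712.2 Mb.
With 10% container overhead: ×1.10. → 3064283.4 Mb.
At 500 Mbps: 3064283.4 / 500 = 6128.6 s ≈ 1.7 hours.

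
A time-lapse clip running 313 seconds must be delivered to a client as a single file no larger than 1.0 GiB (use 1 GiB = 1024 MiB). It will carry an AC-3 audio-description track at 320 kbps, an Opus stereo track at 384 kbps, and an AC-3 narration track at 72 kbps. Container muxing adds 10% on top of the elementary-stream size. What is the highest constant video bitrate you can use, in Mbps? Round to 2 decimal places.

Budget: 1.0 GiB = 8589.9 Mb.
Stream payload after overhead: 8589.9 / 1.10 = 7809.0 Mb.
Total bitrate budget: 7809.0 Mb / 313 s = 24.949 Mbps.
Audio total: 320 + 384 + 72 = 776 kbps = 0.776 Mbps.
Video: 24.949 − 0.776 = 24.173 Mbps.

24.17 Mbps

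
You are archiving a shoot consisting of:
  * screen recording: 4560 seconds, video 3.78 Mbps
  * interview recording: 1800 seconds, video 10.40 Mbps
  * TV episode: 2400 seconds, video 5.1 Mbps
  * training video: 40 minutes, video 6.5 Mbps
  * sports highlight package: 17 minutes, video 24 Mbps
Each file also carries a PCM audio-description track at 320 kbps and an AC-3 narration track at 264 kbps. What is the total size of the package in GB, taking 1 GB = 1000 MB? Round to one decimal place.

11.9 GB

Audio total: 320 + 264 = 584 kbps = 0.584 Mbps.
screen recording: 4.364 Mbps × 4560 s = 19899.8 Mb
interview recording: 10.984 Mbps × 1800 s = 19771.2 Mb
TV episode: 5.684 Mbps × 2400 s = 13641.6 Mb
training video: 7.084 Mbps × 2400 s = 17001.6 Mb
sports highlight package: 24.584 Mbps × 1020 s = 25075.7 Mb
Total: 95389.9 Mb = 11923.7 MB.
= 11.92 GB.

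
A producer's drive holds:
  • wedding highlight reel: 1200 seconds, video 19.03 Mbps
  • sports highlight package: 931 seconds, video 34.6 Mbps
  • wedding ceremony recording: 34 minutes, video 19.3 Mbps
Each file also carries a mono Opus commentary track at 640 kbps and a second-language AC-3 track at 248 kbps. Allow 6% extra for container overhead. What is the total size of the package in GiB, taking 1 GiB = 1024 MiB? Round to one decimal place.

12.1 GiB

Audio total: 640 + 248 = 888 kbps = 0.888 Mbps.
wedding highlight reel: 19.918 Mbps × 1200 s × 1.06 = 25335.7 Mb
sports highlight package: 35.488 Mbps × 931 s × 1.06 = 35021.7 Mb
wedding ceremony recording: 20.188 Mbps × 2040 s × 1.06 = 43654.5 Mb
Total: 104011.9 Mb = 13001.5 MB.
= 12.11 GiB.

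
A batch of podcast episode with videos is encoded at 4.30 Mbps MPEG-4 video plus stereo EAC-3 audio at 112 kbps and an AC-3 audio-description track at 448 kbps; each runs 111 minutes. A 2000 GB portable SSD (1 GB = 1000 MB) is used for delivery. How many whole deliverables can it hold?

494

111 min = 6660 s
Audio total: 112 + 448 = 560 kbps = 0.560 Mbps.
Total bitrate: 4.860 Mbps.
Per item: 4.860 Mbps × 6660 s = 32,368 Mb = 4,046 MB.
Capacity: 2000 GB = 16,000,000 Mb; 494.32 items → 494 complete.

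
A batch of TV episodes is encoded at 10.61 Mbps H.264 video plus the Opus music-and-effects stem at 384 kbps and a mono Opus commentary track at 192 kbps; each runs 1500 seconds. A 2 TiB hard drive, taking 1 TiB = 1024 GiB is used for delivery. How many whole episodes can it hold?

1048

Audio total: 384 + 192 = 576 kbps = 0.576 Mbps.
Total bitrate: 11.186 Mbps.
Per item: 11.186 Mbps × 1500 s = 16,779 Mb = 2,097 MB.
Capacity: 2 TiB = 17,592,186 Mb; 1048.46 items → 1048 complete.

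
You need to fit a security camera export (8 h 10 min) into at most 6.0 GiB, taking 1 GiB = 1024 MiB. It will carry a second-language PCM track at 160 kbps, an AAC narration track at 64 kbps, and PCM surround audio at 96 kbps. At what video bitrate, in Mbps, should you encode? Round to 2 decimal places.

1.43 Mbps

Budget: 6.0 GiB = 51539.6 Mb.
8 h 10 min = 490 min = 29400 s
Total bitrate budget: 51539.6 Mb / 29400 s = 1.753 Mbps.
Audio total: 160 + 64 + 96 = 320 kbps = 0.320 Mbps.
Video: 1.753 − 0.320 = 1.433 Mbps.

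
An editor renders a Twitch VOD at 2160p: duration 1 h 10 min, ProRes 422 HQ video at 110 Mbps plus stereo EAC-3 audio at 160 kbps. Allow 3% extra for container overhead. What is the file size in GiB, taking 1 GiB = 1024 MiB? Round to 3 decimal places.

1 h 10 min = 70 min = 4200 s
Audio: 160 kbps = 0.160 Mbps.
Total bitrate: 110 + 0.160 = 110.160 Mbps.
Stream data: 110.160 Mbps × 4200 s = 462672.0 Mb.
With 3% container overhead: ×1.03.
476,552 Mb = 59,569,020,000 bytes ÷ 1,073,741,824 = 55.48 GiB.

55.478 GiB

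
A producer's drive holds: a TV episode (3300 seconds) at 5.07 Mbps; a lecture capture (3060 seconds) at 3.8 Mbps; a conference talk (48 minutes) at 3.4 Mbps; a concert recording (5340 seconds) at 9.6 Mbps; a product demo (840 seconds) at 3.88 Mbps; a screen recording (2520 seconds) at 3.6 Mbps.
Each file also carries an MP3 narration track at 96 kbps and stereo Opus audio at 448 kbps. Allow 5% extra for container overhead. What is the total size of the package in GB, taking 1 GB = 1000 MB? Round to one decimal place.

14.6 GB

Audio total: 96 + 448 = 544 kbps = 0.544 Mbps.
TV episode: 5.614 Mbps × 3300 s × 1.05 = 19452.5 Mb
lecture capture: 4.344 Mbps × 3060 s × 1.05 = 13957.3 Mb
conference talk: 3.944 Mbps × 2880 s × 1.05 = 11926.7 Mb
concert recording: 10.144 Mbps × 5340 s × 1.05 = 56877.4 Mb
product demo: 4.424 Mbps × 840 s × 1.05 = 3902.0 Mb
screen recording: 4.144 Mbps × 2520 s × 1.05 = 10965.0 Mb
Total: 117080.8 Mb = 14635.1 MB.
= 14.64 GB.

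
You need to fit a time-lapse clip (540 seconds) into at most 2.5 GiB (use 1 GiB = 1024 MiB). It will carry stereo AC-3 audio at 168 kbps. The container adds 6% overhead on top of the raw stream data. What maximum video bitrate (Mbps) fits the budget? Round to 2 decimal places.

37.35 Mbps

Budget: 2.5 GiB = 21474.8 Mb.
Stream payload after overhead: 21474.8 / 1.06 = 20259.3 Mb.
Total bitrate budget: 20259.3 Mb / 540 s = 37.517 Mbps.
Audio: 168 kbps = 0.168 Mbps.
Video: 37.517 − 0.168 = 37.349 Mbps.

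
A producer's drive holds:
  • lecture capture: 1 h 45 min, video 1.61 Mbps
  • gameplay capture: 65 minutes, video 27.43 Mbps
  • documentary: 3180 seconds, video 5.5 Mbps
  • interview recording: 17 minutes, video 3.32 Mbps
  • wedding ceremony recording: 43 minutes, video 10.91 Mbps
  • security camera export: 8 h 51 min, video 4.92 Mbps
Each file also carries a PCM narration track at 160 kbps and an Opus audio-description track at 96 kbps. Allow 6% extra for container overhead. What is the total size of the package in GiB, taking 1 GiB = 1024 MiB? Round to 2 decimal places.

Audio total: 160 + 96 = 256 kbps = 0.256 Mbps.
lecture capture: 1.866 Mbps × 6300 s × 1.06 = 12461.1 Mb
gameplay capture: 27.686 Mbps × 3900 s × 1.06 = 114453.9 Mb
documentary: 5.756 Mbps × 3180 s × 1.06 = 19402.3 Mb
interview recording: 3.576 Mbps × 1020 s × 1.06 = 3866.4 Mb
wedding ceremony recording: 11.166 Mbps × 2580 s × 1.06 = 30536.8 Mb
security camera export: 5.176 Mbps × 31860 s × 1.06 = 174801.8 Mb
Total: 355522.3 Mb = 44440.3 MB.
= 41.39 GiB.

41.39 GiB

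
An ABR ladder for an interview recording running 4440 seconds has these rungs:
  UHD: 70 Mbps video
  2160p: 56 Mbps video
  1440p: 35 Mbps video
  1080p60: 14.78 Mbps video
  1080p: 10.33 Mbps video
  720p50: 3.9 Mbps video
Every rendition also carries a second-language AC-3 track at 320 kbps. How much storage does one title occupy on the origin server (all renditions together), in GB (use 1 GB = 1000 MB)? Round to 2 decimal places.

Audio: 320 kbps = 0.320 Mbps.
Sum of rendition bitrates: (70+0.320) + (56+0.320) + (35+0.320) + (14.78+0.320) + (10.33+0.320) + (3.9+0.320) = 191.930 Mbps.
× 4440 s = 852,169 Mb = 106,521 MB = 106.5 GB.

106.52 GB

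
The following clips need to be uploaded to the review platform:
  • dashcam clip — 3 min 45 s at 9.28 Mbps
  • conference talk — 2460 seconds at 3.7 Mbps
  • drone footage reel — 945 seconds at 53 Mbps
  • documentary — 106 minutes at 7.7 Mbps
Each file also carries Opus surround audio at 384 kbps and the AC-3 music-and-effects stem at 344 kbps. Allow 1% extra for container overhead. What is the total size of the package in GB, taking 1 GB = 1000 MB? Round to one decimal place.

Audio total: 384 + 344 = 728 kbps = 0.728 Mbps.
dashcam clip: 10.008 Mbps × 225 s × 1.01 = 2274.3 Mb
conference talk: 4.428 Mbps × 2460 s × 1.01 = 11001.8 Mb
drone footage reel: 53.728 Mbps × 945 s × 1.01 = 51280.7 Mb
documentary: 8.428 Mbps × 6360 s × 1.01 = 54138.1 Mb
Total: 118694.9 Mb = 14836.9 MB.
= 14.84 GB.

14.8 GB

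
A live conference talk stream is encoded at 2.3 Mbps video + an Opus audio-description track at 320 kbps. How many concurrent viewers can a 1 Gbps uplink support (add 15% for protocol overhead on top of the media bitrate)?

331

Audio: 320 kbps = 0.320 Mbps.
Per-viewer media rate: 2.620 Mbps.
On the wire with 15% overhead: 3.013 Mbps.
1 Gbps = 1,000 Mbps; 1,000 / 3.013 = 331.90 → 331 viewers.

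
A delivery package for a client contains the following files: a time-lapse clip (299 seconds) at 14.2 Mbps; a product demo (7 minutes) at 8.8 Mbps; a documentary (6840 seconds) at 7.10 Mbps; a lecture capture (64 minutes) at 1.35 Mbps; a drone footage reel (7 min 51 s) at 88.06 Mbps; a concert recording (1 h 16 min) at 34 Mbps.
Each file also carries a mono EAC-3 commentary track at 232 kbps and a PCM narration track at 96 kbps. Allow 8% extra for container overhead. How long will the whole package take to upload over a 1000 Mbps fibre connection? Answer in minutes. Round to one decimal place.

4.7 minutes

Audio total: 232 + 96 = 328 kbps = 0.328 Mbps.
time-lapse clip: 14.528 Mbps × 299 s × 1.08 = 4691.4 Mb
product demo: 9.128 Mbps × 420 s × 1.08 = 4140.5 Mb
documentary: 7.428 Mbps × 6840 s × 1.08 = 54872.1 Mb
lecture capture: 1.678 Mbps × 3840 s × 1.08 = 6959.0 Mb
drone footage reel: 88.388 Mbps × 471 s × 1.08 = 44961.2 Mb
concert recording: 34.328 Mbps × 4560 s × 1.08 = 169058.5 Mb
Total: 284682.7 Mb = 35585.3 MB.
At 1000 Mbps: 284682.7 / 1000 = 285 s ≈ 4.74 minutes.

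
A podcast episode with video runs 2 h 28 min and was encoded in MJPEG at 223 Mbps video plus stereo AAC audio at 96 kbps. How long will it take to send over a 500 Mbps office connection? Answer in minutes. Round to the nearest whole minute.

66 minutes

2 h 28 min = 148 min = 8880 s
Audio: 96 kbps = 0.096 Mbps.
Total bitrate: 223.096 Mbps.
File: 223.096 Mbps × 8880 s = 1981092.5 Mb.
At 500 Mbps: 1981092.5 / 500 = 3962.2 s ≈ 66 minutes.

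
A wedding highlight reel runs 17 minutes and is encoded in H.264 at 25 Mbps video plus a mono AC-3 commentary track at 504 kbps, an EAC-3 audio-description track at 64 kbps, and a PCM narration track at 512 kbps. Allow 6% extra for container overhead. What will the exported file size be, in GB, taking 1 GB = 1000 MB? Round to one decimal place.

3.5 GB

17 min = 1020 s
Audio total: 504 + 64 + 512 = 1080 kbps = 1.080 Mbps.
Total bitrate: 25 + 1.080 = 26.080 Mbps.
Stream data: 26.080 Mbps × 1020 s = 26601.6 Mb.
With 6% container overhead: ×1.06.
28,198 Mb ÷ 8 = 3,525 MB → 3.525 GB.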